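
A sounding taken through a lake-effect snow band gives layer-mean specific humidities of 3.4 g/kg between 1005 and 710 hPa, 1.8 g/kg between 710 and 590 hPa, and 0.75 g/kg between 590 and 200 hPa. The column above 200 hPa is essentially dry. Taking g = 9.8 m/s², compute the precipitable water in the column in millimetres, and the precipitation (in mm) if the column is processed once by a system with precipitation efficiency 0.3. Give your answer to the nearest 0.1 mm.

PW ≈ 15.4 mm; precipitation ≈ 4.6 mm

Precipitable water is the column-integrated vapour mass per unit area: PW = (1/g) Σ q̄ Δp, with q in kg/kg and Δp in Pa (1 kg/m² of water = 1 mm).
Layer 1005–710 hPa: Δp = 295 hPa = 29500 Pa, q̄ = 0.0034 kg/kg → 0.0034 × 29500 / 9.8 = 10.23 mm
Layer 710–590 hPa: Δp = 120 hPa = 12000 Pa, q̄ = 0.0018 kg/kg → 0.0018 × 12000 / 9.8 = 2.20 mm
Layer 590–200 hPa: Δp = 390 hPa = 39000 Pa, q̄ = 0.00075 kg/kg → 0.00075 × 39000 / 9.8 = 2.98 mm
PW = 10.23 + 2.20 + 2.98 = 15.41 ≈ 15.4 mm.
Precipitation = ε × PW = 0.3 × 15.4 = 4.6 mm.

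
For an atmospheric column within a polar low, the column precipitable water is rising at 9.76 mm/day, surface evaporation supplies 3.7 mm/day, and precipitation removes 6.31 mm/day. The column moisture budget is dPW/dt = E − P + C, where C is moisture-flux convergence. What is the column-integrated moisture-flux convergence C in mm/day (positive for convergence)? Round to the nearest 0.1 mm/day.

C ≈ 12.4 mm/day

dPW/dt = +9.76 mm/day.
C = dPW/dt − E + P = (+9.76) − 3.7 + 6.31 = 12.4 mm/day.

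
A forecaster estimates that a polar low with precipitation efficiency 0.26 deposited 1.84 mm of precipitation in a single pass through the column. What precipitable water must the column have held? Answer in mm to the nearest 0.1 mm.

PW ≈ 7.1 mm

PW = precipitation / ε = 1.84 / 0.26 = 7.1 mm.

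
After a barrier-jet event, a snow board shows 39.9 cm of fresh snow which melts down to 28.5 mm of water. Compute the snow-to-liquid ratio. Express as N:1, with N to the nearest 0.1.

ratio ≈ 14.0

Ratio = snow depth / SWE = 399 mm / 28.5 mm = 14.0, i.e. 14.0:1.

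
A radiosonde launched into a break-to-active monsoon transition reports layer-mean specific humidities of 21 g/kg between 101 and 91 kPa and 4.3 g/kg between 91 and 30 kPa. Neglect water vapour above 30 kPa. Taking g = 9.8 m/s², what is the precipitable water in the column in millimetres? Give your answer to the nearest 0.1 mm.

Precipitable water is the column-integrated vapour mass per unit area: PW = (1/g) Σ q̄ Δp, with q in kg/kg and Δp in Pa (1 kg/m² of water = 1 mm).
Layer 101–91 kPa: Δp = 100 hPa = 10000 Pa, q̄ = 0.021 kg/kg → 0.021 × 10000 / 9.8 = 21.43 mm
Layer 91–30 kPa: Δp = 610 hPa = 61000 Pa, q̄ = 0.0043 kg/kg → 0.0043 × 61000 / 9.8 = 26.77 mm
PW = 21.43 + 26.77 = 48.20 ≈ 48.2 mm.

PW ≈ 48.2 mm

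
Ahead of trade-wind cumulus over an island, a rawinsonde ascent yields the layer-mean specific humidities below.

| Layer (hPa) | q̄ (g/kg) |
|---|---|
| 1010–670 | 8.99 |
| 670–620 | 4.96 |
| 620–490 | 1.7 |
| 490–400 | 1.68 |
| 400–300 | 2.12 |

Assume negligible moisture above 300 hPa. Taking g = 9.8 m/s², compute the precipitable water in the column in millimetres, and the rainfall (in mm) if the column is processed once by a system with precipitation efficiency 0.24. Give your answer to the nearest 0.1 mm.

PW ≈ 39.7 mm; rainfall ≈ 9.5 mm

Precipitable water is the column-integrated vapour mass per unit area: PW = (1/g) Σ q̄ Δp, with q in kg/kg and Δp in Pa (1 kg/m² of water = 1 mm).
Layer 1010–670 hPa: Δp = 340 hPa = 34000 Pa, q̄ = 0.00899 kg/kg → 0.00899 × 34000 / 9.8 = 31.19 mm
Layer 670–620 hPa: Δp = 50 hPa = 5000 Pa, q̄ = 0.00496 kg/kg → 0.00496 × 5000 / 9.8 = 2.53 mm
Layer 620–490 hPa: Δp = 130 hPa = 13000 Pa, q̄ = 0.0017 kg/kg → 0.0017 × 13000 / 9.8 = 2.26 mm
Layer 490–400 hPa: Δp = 90 hPa = 9000 Pa, q̄ = 0.00168 kg/kg → 0.00168 × 9000 / 9.8 = 1.54 mm
Layer 400–300 hPa: Δp = 100 hPa = 10000 Pa, q̄ = 0.00212 kg/kg → 0.00212 × 10000 / 9.8 = 2.16 mm
PW = 31.19 + 2.53 + 2.26 + 1.54 + 2.16 = 39.68 ≈ 39.7 mm.
Rainfall = ε × PW = 0.24 × 39.7 = 9.5 mm.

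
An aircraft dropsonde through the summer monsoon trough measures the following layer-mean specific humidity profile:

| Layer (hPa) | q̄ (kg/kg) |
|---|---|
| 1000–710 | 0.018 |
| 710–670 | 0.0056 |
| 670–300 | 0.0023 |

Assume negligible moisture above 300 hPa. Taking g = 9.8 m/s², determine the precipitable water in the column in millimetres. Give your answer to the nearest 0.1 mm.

PW ≈ 64.2 mm

Precipitable water is the column-integrated vapour mass per unit area: PW = (1/g) Σ q̄ Δp, with q in kg/kg and Δp in Pa (1 kg/m² of water = 1 mm).
Layer 1000–710 hPa: Δp = 290 hPa = 29000 Pa, q̄ = 0.018 kg/kg → 0.018 × 29000 / 9.8 = 53.27 mm
Layer 710–670 hPa: Δp = 40 hPa = 4000 Pa, q̄ = 0.0056 kg/kg → 0.0056 × 4000 / 9.8 = 2.29 mm
Layer 670–300 hPa: Δp = 370 hPa = 37000 Pa, q̄ = 0.0023 kg/kg → 0.0023 × 37000 / 9.8 = 8.68 mm
PW = 53.27 + 2.29 + 8.68 = 64.24 ≈ 64.2 mm.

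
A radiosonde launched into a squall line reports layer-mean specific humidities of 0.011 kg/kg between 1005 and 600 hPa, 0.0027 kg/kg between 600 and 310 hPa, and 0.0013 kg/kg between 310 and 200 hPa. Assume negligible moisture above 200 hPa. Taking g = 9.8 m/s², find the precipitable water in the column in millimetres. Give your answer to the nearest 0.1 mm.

PW ≈ 54.9 mm

Precipitable water is the column-integrated vapour mass per unit area: PW = (1/g) Σ q̄ Δp, with q in kg/kg and Δp in Pa (1 kg/m² of water = 1 mm).
Layer 1005–600 hPa: Δp = 405 hPa = 40500 Pa, q̄ = 0.011 kg/kg → 0.011 × 40500 / 9.8 = 45.46 mm
Layer 600–310 hPa: Δp = 290 hPa = 29000 Pa, q̄ = 0.0027 kg/kg → 0.0027 × 29000 / 9.8 = 7.99 mm
Layer 310–200 hPa: Δp = 110 hPa = 11000 Pa, q̄ = 0.0013 kg/kg → 0.0013 × 11000 / 9.8 = 1.46 mm
PW = 45.46 + 7.99 + 1.46 = 54.91 ≈ 54.9 mm.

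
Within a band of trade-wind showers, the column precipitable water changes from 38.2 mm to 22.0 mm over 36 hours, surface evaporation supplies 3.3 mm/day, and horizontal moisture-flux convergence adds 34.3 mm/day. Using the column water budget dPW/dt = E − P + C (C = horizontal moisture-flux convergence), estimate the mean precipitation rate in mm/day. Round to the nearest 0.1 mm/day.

P ≈ 48.4 mm/day

dPW/dt = (22.0 − 38.2) mm / (36/24 day) = -10.800 mm/day.
P = E + C − dPW/dt = 3.3 + (34.3) − (-10.800) = 48.4 mm/day.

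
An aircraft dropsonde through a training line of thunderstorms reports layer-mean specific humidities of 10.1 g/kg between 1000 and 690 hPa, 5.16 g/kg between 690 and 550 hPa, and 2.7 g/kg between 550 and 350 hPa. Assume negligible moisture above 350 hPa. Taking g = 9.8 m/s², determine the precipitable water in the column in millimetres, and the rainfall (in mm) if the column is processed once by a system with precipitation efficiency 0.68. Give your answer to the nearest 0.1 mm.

PW ≈ 44.8 mm; rainfall ≈ 30.5 mm

Precipitable water is the column-integrated vapour mass per unit area: PW = (1/g) Σ q̄ Δp, with q in kg/kg and Δp in Pa (1 kg/m² of water = 1 mm).
Layer 1000–690 hPa: Δp = 310 hPa = 31000 Pa, q̄ = 0.0101 kg/kg → 0.0101 × 31000 / 9.8 = 31.95 mm
Layer 690–550 hPa: Δp = 140 hPa = 14000 Pa, q̄ = 0.00516 kg/kg → 0.00516 × 14000 / 9.8 = 7.37 mm
Layer 550–350 hPa: Δp = 200 hPa = 20000 Pa, q̄ = 0.0027 kg/kg → 0.0027 × 20000 / 9.8 = 5.51 mm
PW = 31.95 + 7.37 + 5.51 = 44.83 ≈ 44.8 mm.
Rainfall = ε × PW = 0.68 × 44.8 = 30.5 mm.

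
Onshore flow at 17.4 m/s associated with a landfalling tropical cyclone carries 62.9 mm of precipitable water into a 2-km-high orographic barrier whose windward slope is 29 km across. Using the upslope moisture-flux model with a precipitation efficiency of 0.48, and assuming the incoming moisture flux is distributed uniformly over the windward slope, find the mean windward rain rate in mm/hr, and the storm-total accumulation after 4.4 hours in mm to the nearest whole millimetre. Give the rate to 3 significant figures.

Incoming column moisture flux per unit ridge length: F = V × PW = 17.4 × 62.9 = 1094.46 mm·m/s.
Spread over the 29 km slope with efficiency ε = 0.48: R = ε·F/W = 0.48 × 1094.46 / 29000 m = 1.812e-02 mm/s.
R = 1.812e-02 × 3600 = 65.2 mm/hr.
Over 4.4 h: total = 65.2 × 4.4 = 286.88 ≈ 287 mm.

R ≈ 65.2 mm/hr; total ≈ 287 mm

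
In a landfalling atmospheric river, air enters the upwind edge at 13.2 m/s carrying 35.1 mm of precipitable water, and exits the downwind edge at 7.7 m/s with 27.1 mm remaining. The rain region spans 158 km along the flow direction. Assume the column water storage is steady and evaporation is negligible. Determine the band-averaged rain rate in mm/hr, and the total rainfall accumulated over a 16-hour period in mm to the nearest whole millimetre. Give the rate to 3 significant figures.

R ≈ 5.80 mm/hr; total ≈ 93 mm

Column moisture flux per unit crosswind length is F = V × PW.
Inflow: F_in = 13.2 × 35.1 = 463.32 mm·m/s
Outflow: F_out = 7.7 × 27.1 = 208.67 mm·m/s
Steady-state rate R = (F_in − F_out)/L = (463.32 − 208.67) / 158000 m = 1.612e-03 mm/s.
R = 1.612e-03 × 3600 = 5.80 mm/hr.
Over 16 h: total = 5.80 × 16 = 92.8 ≈ 93 mm.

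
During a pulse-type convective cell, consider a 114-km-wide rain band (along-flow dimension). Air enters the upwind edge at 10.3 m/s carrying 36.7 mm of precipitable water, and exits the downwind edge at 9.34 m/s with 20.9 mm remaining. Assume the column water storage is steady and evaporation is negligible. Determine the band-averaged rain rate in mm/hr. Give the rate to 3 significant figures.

Column moisture flux per unit crosswind length is F = V × PW.
Inflow: F_in = 10.3 × 36.7 = 378.01 mm·m/s
Outflow: F_out = 9.34 × 20.9 = 195.206 mm·m/s
Steady-state rate R = (F_in − F_out)/L = (378.01 − 195.206) / 114000 m = 1.604e-03 mm/s.
R = 1.604e-03 × 3600 = 5.77 mm/hr.

R ≈ 5.77 mm/hr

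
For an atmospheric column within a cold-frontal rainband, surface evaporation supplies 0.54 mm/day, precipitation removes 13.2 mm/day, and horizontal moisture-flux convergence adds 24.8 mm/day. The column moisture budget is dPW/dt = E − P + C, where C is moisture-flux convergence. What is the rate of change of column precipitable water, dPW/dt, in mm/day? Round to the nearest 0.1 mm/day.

dPW/dt = E − P + C = 0.54 − 13.2 + (24.8) = 12.1 mm/day.

dPW/dt ≈ 12.1 mm/day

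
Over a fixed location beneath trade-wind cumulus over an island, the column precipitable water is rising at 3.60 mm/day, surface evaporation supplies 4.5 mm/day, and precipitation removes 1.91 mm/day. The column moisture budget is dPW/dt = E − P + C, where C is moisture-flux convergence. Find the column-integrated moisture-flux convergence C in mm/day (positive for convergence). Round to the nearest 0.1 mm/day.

dPW/dt = +3.60 mm/day.
C = dPW/dt − E + P = (+3.60) − 4.5 + 1.91 = 1.0 mm/day.

C ≈ 1.0 mm/day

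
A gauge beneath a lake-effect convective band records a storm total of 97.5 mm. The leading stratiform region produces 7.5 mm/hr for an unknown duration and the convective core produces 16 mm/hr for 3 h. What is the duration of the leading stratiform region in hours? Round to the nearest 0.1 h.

Known phases: 16 × 3 = 48 mm.
Remaining depth = 97.5 − 48 = 49.5 mm.
Duration = 49.5 / 7.5 = 6.6 h.

duration ≈ 6.6 h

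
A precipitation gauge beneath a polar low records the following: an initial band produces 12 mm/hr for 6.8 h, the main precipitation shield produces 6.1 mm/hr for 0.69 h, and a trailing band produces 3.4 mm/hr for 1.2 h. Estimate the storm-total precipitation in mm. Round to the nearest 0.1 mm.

total ≈ 89.9 mm

Total = Σ Rᵢ Δtᵢ = 12 × 6.8 + 6.1 × 0.69 + 3.4 × 1.2
      = 81.6 + 4.209 + 4.08 = 89.9 mm.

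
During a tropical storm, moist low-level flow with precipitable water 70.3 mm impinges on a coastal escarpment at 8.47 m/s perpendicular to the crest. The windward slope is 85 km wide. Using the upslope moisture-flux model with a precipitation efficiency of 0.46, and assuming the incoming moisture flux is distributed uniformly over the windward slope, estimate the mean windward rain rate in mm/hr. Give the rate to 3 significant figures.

R ≈ 11.6 mm/hr

Incoming column moisture flux per unit ridge length: F = V × PW = 8.47 × 70.3 = 595.441 mm·m/s.
Spread over the 85 km slope with efficiency ε = 0.46: R = ε·F/W = 0.46 × 595.441 / 85000 m = 3.222e-03 mm/s.
R = 3.222e-03 × 3600 = 11.6 mm/hr.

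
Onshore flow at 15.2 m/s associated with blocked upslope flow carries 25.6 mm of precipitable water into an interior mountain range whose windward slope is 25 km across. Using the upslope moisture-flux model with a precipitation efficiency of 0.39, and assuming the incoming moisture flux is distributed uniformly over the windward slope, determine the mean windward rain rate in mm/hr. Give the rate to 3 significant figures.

R ≈ 21.9 mm/hr

Incoming column moisture flux per unit ridge length: F = V × PW = 15.2 × 25.6 = 389.12 mm·m/s.
Spread over the 25 km slope with efficiency ε = 0.39: R = ε·F/W = 0.39 × 389.12 / 25000 m = 6.070e-03 mm/s.
R = 6.070e-03 × 3600 = 21.9 mm/hr.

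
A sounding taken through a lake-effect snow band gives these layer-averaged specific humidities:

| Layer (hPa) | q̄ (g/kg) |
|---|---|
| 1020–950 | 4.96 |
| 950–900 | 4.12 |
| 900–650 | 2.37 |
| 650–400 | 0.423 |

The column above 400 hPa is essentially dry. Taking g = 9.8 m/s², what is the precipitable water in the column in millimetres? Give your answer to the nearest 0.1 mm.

PW ≈ 12.8 mm

Precipitable water is the column-integrated vapour mass per unit area: PW = (1/g) Σ q̄ Δp, with q in kg/kg and Δp in Pa (1 kg/m² of water = 1 mm).
Layer 1020–950 hPa: Δp = 70 hPa = 7000 Pa, q̄ = 0.00496 kg/kg → 0.00496 × 7000 / 9.8 = 3.54 mm
Layer 950–900 hPa: Δp = 50 hPa = 5000 Pa, q̄ = 0.00412 kg/kg → 0.00412 × 5000 / 9.8 = 2.10 mm
Layer 900–650 hPa: Δp = 250 hPa = 25000 Pa, q̄ = 0.00237 kg/kg → 0.00237 × 25000 / 9.8 = 6.05 mm
Layer 650–400 hPa: Δp = 250 hPa = 25000 Pa, q̄ = 0.000423 kg/kg → 0.000423 × 25000 / 9.8 = 1.08 mm
PW = 3.54 + 2.10 + 6.05 + 1.08 = 12.77 ≈ 12.8 mm.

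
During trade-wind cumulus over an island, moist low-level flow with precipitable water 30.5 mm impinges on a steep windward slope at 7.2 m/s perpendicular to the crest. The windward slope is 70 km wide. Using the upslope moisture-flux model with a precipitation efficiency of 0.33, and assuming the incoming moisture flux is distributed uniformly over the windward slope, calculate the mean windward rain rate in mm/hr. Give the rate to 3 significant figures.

R ≈ 3.73 mm/hr

Incoming column moisture flux per unit ridge length: F = V × PW = 7.2 × 30.5 = 219.6 mm·m/s.
Spread over the 70 km slope with efficiency ε = 0.33: R = ε·F/W = 0.33 × 219.6 / 70000 m = 1.035e-03 mm/s.
R = 1.035e-03 × 3600 = 3.73 mm/hr.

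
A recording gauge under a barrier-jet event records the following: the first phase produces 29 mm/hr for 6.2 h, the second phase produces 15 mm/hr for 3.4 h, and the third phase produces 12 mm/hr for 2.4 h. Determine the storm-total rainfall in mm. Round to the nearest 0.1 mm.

total ≈ 259.6 mm

Total = Σ Rᵢ Δtᵢ = 29 × 6.2 + 15 × 3.4 + 12 × 2.4
      = 179.8 + 51 + 28.8 = 259.6 mm.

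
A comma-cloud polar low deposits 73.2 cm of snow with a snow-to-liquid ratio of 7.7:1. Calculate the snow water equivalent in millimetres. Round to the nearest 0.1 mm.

SWE ≈ 95.1 mm

SWE = snow depth / ratio = 73.2 cm / 7.7 = 9.506 cm = 95.1 mm.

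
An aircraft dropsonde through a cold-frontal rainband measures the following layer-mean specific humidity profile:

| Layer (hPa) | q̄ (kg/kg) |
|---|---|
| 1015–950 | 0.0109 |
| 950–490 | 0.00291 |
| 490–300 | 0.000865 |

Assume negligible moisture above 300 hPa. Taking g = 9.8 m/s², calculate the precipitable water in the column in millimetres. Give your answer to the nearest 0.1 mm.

Precipitable water is the column-integrated vapour mass per unit area: PW = (1/g) Σ q̄ Δp, with q in kg/kg and Δp in Pa (1 kg/m² of water = 1 mm).
Layer 1015–950 hPa: Δp = 65 hPa = 6500 Pa, q̄ = 0.0109 kg/kg → 0.0109 × 6500 / 9.8 = 7.23 mm
Layer 950–490 hPa: Δp = 460 hPa = 46000 Pa, q̄ = 0.00291 kg/kg → 0.00291 × 46000 / 9.8 = 13.66 mm
Layer 490–300 hPa: Δp = 190 hPa = 19000 Pa, q̄ = 0.000865 kg/kg → 0.000865 × 19000 / 9.8 = 1.68 mm
PW = 7.23 + 13.66 + 1.68 = 22.57 ≈ 22.6 mm.

PW ≈ 22.6 mm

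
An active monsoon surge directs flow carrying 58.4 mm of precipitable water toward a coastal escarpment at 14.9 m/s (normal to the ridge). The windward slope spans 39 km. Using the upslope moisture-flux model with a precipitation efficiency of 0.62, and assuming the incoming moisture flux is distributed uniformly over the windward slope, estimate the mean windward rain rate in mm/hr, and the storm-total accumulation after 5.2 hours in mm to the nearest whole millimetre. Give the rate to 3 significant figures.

R ≈ 49.8 mm/hr; total ≈ 259 mm

Incoming column moisture flux per unit ridge length: F = V × PW = 14.9 × 58.4 = 870.16 mm·m/s.
Spread over the 39 km slope with efficiency ε = 0.62: R = ε·F/W = 0.62 × 870.16 / 39000 m = 1.383e-02 mm/s.
R = 1.383e-02 × 3600 = 49.8 mm/hr.
Over 5.2 h: total = 49.8 × 5.2 = 258.96 ≈ 259 mm.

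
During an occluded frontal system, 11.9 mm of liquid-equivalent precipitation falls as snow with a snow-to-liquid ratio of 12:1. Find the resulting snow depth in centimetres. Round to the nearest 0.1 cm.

snow depth ≈ 14.3 cm

Snow depth = liquid × ratio = 11.9 mm × 12 = 142.8 mm = 14.3 cm.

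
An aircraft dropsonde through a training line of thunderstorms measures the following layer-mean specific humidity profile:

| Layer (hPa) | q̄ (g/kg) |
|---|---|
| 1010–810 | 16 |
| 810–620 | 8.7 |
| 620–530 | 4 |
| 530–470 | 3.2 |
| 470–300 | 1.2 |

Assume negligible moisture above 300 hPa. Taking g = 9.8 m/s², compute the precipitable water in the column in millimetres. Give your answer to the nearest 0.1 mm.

PW ≈ 57.2 mm

Precipitable water is the column-integrated vapour mass per unit area: PW = (1/g) Σ q̄ Δp, with q in kg/kg and Δp in Pa (1 kg/m² of water = 1 mm).
Layer 1010–810 hPa: Δp = 200 hPa = 20000 Pa, q̄ = 0.016 kg/kg → 0.016 × 20000 / 9.8 = 32.65 mm
Layer 810–620 hPa: Δp = 190 hPa = 19000 Pa, q̄ = 0.0087 kg/kg → 0.0087 × 19000 / 9.8 = 16.87 mm
Layer 620–530 hPa: Δp = 90 hPa = 9000 Pa, q̄ = 0.004 kg/kg → 0.004 × 9000 / 9.8 = 3.67 mm
Layer 530–470 hPa: Δp = 60 hPa = 6000 Pa, q̄ = 0.0032 kg/kg → 0.0032 × 6000 / 9.8 = 1.96 mm
Layer 470–300 hPa: Δp = 170 hPa = 17000 Pa, q̄ = 0.0012 kg/kg → 0.0012 × 17000 / 9.8 = 2.08 mm
PW = 32.65 + 16.87 + 3.67 + 1.96 + 2.08 = 57.23 ≈ 57.2 mm.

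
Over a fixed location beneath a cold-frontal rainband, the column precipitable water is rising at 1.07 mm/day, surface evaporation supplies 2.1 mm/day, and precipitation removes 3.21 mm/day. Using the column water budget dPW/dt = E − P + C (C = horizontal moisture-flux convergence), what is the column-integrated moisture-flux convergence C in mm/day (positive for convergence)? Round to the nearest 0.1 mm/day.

C ≈ 2.2 mm/day

dPW/dt = +1.07 mm/day.
C = dPW/dt − E + P = (+1.07) − 2.1 + 3.21 = 2.2 mm/day.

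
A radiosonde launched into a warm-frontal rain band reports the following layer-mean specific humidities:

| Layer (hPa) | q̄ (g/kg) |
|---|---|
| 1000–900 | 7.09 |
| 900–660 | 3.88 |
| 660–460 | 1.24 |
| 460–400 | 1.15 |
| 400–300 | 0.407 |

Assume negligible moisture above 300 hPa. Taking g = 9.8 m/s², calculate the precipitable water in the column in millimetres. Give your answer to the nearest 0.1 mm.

Precipitable water is the column-integrated vapour mass per unit area: PW = (1/g) Σ q̄ Δp, with q in kg/kg and Δp in Pa (1 kg/m² of water = 1 mm).
Layer 1000–900 hPa: Δp = 100 hPa = 10000 Pa, q̄ = 0.00709 kg/kg → 0.00709 × 10000 / 9.8 = 7.23 mm
Layer 900–660 hPa: Δp = 240 hPa = 24000 Pa, q̄ = 0.00388 kg/kg → 0.00388 × 24000 / 9.8 = 9.50 mm
Layer 660–460 hPa: Δp = 200 hPa = 20000 Pa, q̄ = 0.00124 kg/kg → 0.00124 × 20000 / 9.8 = 2.53 mm
Layer 460–400 hPa: Δp = 60 hPa = 6000 Pa, q̄ = 0.00115 kg/kg → 0.00115 × 6000 / 9.8 = 0.70 mm
Layer 400–300 hPa: Δp = 100 hPa = 10000 Pa, q̄ = 0.000407 kg/kg → 0.000407 × 10000 / 9.8 = 0.42 mm
PW = 7.23 + 9.50 + 2.53 + 0.70 + 0.42 = 20.38 ≈ 20.4 mm.

PW ≈ 20.4 mm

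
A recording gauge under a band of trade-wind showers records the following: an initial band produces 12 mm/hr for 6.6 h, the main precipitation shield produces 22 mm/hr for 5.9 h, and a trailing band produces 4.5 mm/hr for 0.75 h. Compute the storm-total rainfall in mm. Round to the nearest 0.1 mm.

Total = Σ Rᵢ Δtᵢ = 12 × 6.6 + 22 × 5.9 + 4.5 × 0.75
      = 79.2 + 129.8 + 3.375 = 212.4 mm.

total ≈ 212.4 mm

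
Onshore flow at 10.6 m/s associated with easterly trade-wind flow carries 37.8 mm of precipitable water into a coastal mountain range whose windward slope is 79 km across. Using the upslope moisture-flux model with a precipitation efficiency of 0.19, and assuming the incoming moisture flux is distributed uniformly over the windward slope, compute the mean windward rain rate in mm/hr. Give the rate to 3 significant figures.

R ≈ 3.47 mm/hr

Incoming column moisture flux per unit ridge length: F = V × PW = 10.6 × 37.8 = 400.68 mm·m/s.
Spread over the 79 km slope with efficiency ε = 0.19: R = ε·F/W = 0.19 × 400.68 / 79000 m = 9.637e-04 mm/s.
R = 9.637e-04 × 3600 = 3.47 mm/hr.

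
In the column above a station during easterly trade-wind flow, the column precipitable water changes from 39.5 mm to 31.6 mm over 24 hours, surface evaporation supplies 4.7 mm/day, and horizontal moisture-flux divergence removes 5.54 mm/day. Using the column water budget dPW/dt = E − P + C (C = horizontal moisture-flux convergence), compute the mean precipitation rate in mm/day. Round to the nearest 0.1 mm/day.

P ≈ 7.1 mm/day

dPW/dt = (31.6 − 39.5) mm / (24/24 day) = -7.900 mm/day.
P = E + C − dPW/dt = 4.7 + (-5.54) − (-7.900) = 7.1 mm/day.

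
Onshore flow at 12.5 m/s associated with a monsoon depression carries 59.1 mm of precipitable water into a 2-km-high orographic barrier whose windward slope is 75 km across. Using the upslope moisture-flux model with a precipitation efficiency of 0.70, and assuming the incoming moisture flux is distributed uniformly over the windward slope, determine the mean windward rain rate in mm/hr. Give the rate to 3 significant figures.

R ≈ 24.8 mm/hr

Incoming column moisture flux per unit ridge length: F = V × PW = 12.5 × 59.1 = 738.75 mm·m/s.
Spread over the 75 km slope with efficiency ε = 0.70: R = ε·F/W = 0.70 × 738.75 / 75000 m = 6.895e-03 mm/s.
R = 6.895e-03 × 3600 = 24.8 mm/hr.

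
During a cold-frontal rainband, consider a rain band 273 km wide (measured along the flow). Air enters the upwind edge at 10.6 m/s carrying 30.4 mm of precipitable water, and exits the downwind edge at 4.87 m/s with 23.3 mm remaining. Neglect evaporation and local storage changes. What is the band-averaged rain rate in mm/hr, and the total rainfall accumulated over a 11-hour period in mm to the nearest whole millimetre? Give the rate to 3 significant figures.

R ≈ 2.75 mm/hr; total ≈ 30 mm

Column moisture flux per unit crosswind length is F = V × PW.
Inflow: F_in = 10.6 × 30.4 = 322.24 mm·m/s
Outflow: F_out = 4.87 × 23.3 = 113.471 mm·m/s
Steady-state rate R = (F_in − F_out)/L = (322.24 − 113.471) / 273000 m = 7.647e-04 mm/s.
R = 7.647e-04 × 3600 = 2.75 mm/hr.
Over 11 h: total = 2.75 × 11 = 30.25 ≈ 30 mm.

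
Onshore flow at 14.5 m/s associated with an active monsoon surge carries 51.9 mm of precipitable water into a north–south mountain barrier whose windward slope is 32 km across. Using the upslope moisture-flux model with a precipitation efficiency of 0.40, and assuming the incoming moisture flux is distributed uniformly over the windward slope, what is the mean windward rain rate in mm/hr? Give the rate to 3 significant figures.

R ≈ 33.9 mm/hr

Incoming column moisture flux per unit ridge length: F = V × PW = 14.5 × 51.9 = 752.55 mm·m/s.
Spread over the 32 km slope with efficiency ε = 0.40: R = ε·F/W = 0.40 × 752.55 / 32000 m = 9.407e-03 mm/s.
R = 9.407e-03 × 3600 = 33.9 mm/hr.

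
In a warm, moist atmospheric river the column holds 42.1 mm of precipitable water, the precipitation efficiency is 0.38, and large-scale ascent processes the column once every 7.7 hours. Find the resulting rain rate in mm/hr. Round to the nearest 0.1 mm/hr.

Each overturning extracts ε × PW = 0.38 × 42.1 = 15.998 mm.
Rate = ε·PW / τ = 15.998 / 7.7 h = 2.1 mm/hr.

R ≈ 2.1 mm/hr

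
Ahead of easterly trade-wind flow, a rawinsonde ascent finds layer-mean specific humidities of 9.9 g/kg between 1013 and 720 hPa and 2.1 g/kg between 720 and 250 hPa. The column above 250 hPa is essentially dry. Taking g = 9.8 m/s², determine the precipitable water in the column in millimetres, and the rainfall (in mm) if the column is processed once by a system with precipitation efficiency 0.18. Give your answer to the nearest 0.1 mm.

Precipitable water is the column-integrated vapour mass per unit area: PW = (1/g) Σ q̄ Δp, with q in kg/kg and Δp in Pa (1 kg/m² of water = 1 mm).
Layer 1013–720 hPa: Δp = 293 hPa = 29300 Pa, q̄ = 0.0099 kg/kg → 0.0099 × 29300 / 9.8 = 29.60 mm
Layer 720–250 hPa: Δp = 470 hPa = 47000 Pa, q̄ = 0.0021 kg/kg → 0.0021 × 47000 / 9.8 = 10.07 mm
PW = 29.60 + 10.07 = 39.67 ≈ 39.7 mm.
Rainfall = ε × PW = 0.18 × 39.7 = 7.1 mm.

PW ≈ 39.7 mm; rainfall ≈ 7.1 mm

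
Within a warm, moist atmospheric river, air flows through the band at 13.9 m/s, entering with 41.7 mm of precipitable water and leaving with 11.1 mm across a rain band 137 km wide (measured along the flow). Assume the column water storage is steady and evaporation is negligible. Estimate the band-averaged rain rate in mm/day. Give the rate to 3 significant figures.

R ≈ 268 mm/day

Column moisture flux per unit crosswind length is F = V × PW.
Inflow: F_in = 13.9 × 41.7 = 579.63 mm·m/s
Outflow: F_out = 13.9 × 11.1 = 154.29 mm·m/s
Steady-state rate R = (F_in − F_out)/L = (579.63 − 154.29) / 137000 m = 3.105e-03 mm/s.
R = 3.105e-03 × 3600 × 24 = 268 mm/day.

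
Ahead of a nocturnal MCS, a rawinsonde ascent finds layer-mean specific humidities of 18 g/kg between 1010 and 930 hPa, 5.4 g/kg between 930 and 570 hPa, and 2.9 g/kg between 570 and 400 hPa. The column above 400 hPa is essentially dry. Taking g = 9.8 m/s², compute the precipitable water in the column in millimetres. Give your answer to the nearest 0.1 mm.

Precipitable water is the column-integrated vapour mass per unit area: PW = (1/g) Σ q̄ Δp, with q in kg/kg and Δp in Pa (1 kg/m² of water = 1 mm).
Layer 1010–930 hPa: Δp = 80 hPa = 8000 Pa, q̄ = 0.018 kg/kg → 0.018 × 8000 / 9.8 = 14.69 mm
Layer 930–570 hPa: Δp = 360 hPa = 36000 Pa, q̄ = 0.0054 kg/kg → 0.0054 × 36000 / 9.8 = 19.84 mm
Layer 570–400 hPa: Δp = 170 hPa = 17000 Pa, q̄ = 0.0029 kg/kg → 0.0029 × 17000 / 9.8 = 5.03 mm
PW = 14.69 + 19.84 + 5.03 = 39.56 ≈ 39.6 mm.

PW ≈ 39.6 mm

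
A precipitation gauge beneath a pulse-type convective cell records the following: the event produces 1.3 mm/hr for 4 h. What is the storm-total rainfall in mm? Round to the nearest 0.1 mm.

total ≈ 5.2 mm

Total = Σ Rᵢ Δtᵢ = 1.3 × 4
      = 5.2 = 5.2 mm.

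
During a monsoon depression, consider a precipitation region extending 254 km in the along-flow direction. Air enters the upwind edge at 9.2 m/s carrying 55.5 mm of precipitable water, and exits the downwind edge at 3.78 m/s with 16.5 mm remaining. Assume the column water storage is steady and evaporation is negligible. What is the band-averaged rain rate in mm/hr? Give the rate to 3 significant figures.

R ≈ 6.35 mm/hr

Column moisture flux per unit crosswind length is F = V × PW.
Inflow: F_in = 9.2 × 55.5 = 510.6 mm·m/s
Outflow: F_out = 3.78 × 16.5 = 62.37 mm·m/s
Steady-state rate R = (F_in − F_out)/L = (510.6 − 62.37) / 254000 m = 1.765e-03 mm/s.
R = 1.765e-03 × 3600 = 6.35 mm/hr.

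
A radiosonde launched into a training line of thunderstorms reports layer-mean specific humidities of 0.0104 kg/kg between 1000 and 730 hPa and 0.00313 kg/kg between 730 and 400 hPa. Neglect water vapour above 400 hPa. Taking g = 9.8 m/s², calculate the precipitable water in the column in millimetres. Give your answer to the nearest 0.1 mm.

PW ≈ 39.2 mm

Precipitable water is the column-integrated vapour mass per unit area: PW = (1/g) Σ q̄ Δp, with q in kg/kg and Δp in Pa (1 kg/m² of water = 1 mm).
Layer 1000–730 hPa: Δp = 270 hPa = 27000 Pa, q̄ = 0.0104 kg/kg → 0.0104 × 27000 / 9.8 = 28.65 mm
Layer 730–400 hPa: Δp = 330 hPa = 33000 Pa, q̄ = 0.00313 kg/kg → 0.00313 × 33000 / 9.8 = 10.54 mm
PW = 28.65 + 10.54 = 39.19 ≈ 39.2 mm.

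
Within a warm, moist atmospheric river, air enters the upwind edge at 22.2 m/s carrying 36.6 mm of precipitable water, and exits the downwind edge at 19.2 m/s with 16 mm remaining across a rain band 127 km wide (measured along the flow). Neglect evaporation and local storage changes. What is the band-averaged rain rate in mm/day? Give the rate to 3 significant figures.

R ≈ 344 mm/day

Column moisture flux per unit crosswind length is F = V × PW.
Inflow: F_in = 22.2 × 36.6 = 812.52 mm·m/s
Outflow: F_out = 19.2 × 16 = 307.2 mm·m/s
Steady-state rate R = (F_in − F_out)/L = (812.52 − 307.2) / 127000 m = 3.979e-03 mm/s.
R = 3.979e-03 × 3600 × 24 = 344 mm/day.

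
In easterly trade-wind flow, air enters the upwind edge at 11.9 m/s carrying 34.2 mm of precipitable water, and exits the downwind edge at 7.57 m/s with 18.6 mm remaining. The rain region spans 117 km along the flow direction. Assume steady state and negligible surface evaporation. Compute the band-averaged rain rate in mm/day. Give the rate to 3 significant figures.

R ≈ 197 mm/day

Column moisture flux per unit crosswind length is F = V × PW.
Inflow: F_in = 11.9 × 34.2 = 406.98 mm·m/s
Outflow: F_out = 7.57 × 18.6 = 140.802 mm·m/s
Steady-state rate R = (F_in − F_out)/L = (406.98 − 140.802) / 117000 m = 2.275e-03 mm/s.
R = 2.275e-03 × 3600 × 24 = 197 mm/day.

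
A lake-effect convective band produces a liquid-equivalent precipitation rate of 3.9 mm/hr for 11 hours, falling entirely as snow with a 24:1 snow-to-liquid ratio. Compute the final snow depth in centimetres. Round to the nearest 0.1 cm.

Liquid-equivalent depth = 3.9 × 11 = 42.9 mm.
Snow depth = 42.9 mm × 24 = 1029.6 mm = 103.0 cm.

snow depth ≈ 103.0 cm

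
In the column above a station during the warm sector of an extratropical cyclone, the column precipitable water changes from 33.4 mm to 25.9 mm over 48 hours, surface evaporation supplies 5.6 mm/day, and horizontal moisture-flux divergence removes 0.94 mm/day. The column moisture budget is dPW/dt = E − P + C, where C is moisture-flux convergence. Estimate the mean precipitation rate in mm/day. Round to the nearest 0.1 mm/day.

dPW/dt = (25.9 − 33.4) mm / (48/24 day) = -3.750 mm/day.
P = E + C − dPW/dt = 5.6 + (-0.94) − (-3.750) = 8.4 mm/day.

P ≈ 8.4 mm/day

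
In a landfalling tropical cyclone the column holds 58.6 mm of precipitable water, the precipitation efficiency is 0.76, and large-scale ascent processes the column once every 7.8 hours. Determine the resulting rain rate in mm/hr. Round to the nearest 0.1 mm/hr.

Each overturning extracts ε × PW = 0.76 × 58.6 = 44.536 mm.
Rate = ε·PW / τ = 44.536 / 7.8 h = 5.7 mm/hr.

R ≈ 5.7 mm/hr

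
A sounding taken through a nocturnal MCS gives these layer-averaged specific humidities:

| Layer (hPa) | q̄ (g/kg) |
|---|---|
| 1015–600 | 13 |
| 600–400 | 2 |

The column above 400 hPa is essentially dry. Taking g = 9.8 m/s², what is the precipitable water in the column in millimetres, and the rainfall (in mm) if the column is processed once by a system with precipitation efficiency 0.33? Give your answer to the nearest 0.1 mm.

Precipitable water is the column-integrated vapour mass per unit area: PW = (1/g) Σ q̄ Δp, with q in kg/kg and Δp in Pa (1 kg/m² of water = 1 mm).
Layer 1015–600 hPa: Δp = 415 hPa = 41500 Pa, q̄ = 0.013 kg/kg → 0.013 × 41500 / 9.8 = 55.05 mm
Layer 600–400 hPa: Δp = 200 hPa = 20000 Pa, q̄ = 0.002 kg/kg → 0.002 × 20000 / 9.8 = 4.08 mm
PW = 55.05 + 4.08 = 59.13 ≈ 59.1 mm.
Rainfall = ε × PW = 0.33 × 59.1 = 19.5 mm.

PW ≈ 59.1 mm; rainfall ≈ 19.5 mm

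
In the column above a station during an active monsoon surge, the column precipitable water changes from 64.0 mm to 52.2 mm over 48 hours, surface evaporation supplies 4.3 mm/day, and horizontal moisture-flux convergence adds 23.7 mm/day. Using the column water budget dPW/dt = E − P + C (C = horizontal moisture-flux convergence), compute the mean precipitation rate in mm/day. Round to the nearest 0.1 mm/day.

dPW/dt = (52.2 − 64.0) mm / (48/24 day) = -5.900 mm/day.
P = E + C − dPW/dt = 4.3 + (23.7) − (-5.900) = 33.9 mm/day.

P ≈ 33.9 mm/day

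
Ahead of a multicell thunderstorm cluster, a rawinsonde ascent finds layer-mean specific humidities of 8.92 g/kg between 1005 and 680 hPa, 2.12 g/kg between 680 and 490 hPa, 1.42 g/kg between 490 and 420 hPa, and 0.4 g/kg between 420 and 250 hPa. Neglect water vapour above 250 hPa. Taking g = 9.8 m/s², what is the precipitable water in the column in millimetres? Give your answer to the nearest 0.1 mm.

PW ≈ 35.4 mm

Precipitable water is the column-integrated vapour mass per unit area: PW = (1/g) Σ q̄ Δp, with q in kg/kg and Δp in Pa (1 kg/m² of water = 1 mm).
Layer 1005–680 hPa: Δp = 325 hPa = 32500 Pa, q̄ = 0.00892 kg/kg → 0.00892 × 32500 / 9.8 = 29.58 mm
Layer 680–490 hPa: Δp = 190 hPa = 19000 Pa, q̄ = 0.00212 kg/kg → 0.00212 × 19000 / 9.8 = 4.11 mm
Layer 490–420 hPa: Δp = 70 hPa = 7000 Pa, q̄ = 0.00142 kg/kg → 0.00142 × 7000 / 9.8 = 1.01 mm
Layer 420–250 hPa: Δp = 170 hPa = 17000 Pa, q̄ = 0.0004 kg/kg → 0.0004 × 17000 / 9.8 = 0.69 mm
PW = 29.58 + 4.11 + 1.01 + 0.69 = 35.39 ≈ 35.4 mm.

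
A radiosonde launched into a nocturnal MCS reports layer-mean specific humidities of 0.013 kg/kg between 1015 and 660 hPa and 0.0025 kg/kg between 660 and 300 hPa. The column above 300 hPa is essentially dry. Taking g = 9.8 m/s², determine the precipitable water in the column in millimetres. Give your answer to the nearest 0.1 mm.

Precipitable water is the column-integrated vapour mass per unit area: PW = (1/g) Σ q̄ Δp, with q in kg/kg and Δp in Pa (1 kg/m² of water = 1 mm).
Layer 1015–660 hPa: Δp = 355 hPa = 35500 Pa, q̄ = 0.013 kg/kg → 0.013 × 35500 / 9.8 = 47.09 mm
Layer 660–300 hPa: Δp = 360 hPa = 36000 Pa, q̄ = 0.0025 kg/kg → 0.0025 × 36000 / 9.8 = 9.18 mm
PW = 47.09 + 9.18 = 56.27 ≈ 56.3 mm.

PW ≈ 56.3 mm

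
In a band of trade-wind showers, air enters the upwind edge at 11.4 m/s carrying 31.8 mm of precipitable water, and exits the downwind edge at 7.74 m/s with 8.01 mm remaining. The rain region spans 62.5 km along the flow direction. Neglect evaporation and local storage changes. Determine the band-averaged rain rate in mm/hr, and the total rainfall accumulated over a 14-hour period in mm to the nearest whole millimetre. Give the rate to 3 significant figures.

R ≈ 17.3 mm/hr; total ≈ 242 mm

Column moisture flux per unit crosswind length is F = V × PW.
Inflow: F_in = 11.4 × 31.8 = 362.52 mm·m/s
Outflow: F_out = 7.74 × 8.01 = 61.9974 mm·m/s
Steady-state rate R = (F_in − F_out)/L = (362.52 − 61.9974) / 62500 m = 4.808e-03 mm/s.
R = 4.808e-03 × 3600 = 17.3 mm/hr.
Over 14 h: total = 17.3 × 14 = 242.2 ≈ 242 mm.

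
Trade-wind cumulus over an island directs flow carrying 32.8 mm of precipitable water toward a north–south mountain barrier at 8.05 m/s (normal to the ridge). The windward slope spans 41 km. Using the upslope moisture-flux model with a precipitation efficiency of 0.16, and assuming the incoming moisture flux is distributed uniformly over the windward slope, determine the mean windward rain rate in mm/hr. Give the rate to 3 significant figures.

R ≈ 3.71 mm/hr

Incoming column moisture flux per unit ridge length: F = V × PW = 8.05 × 32.8 = 264.04 mm·m/s.
Spread over the 41 km slope with efficiency ε = 0.16: R = ε·F/W = 0.16 × 264.04 / 41000 m = 1.030e-03 mm/s.
R = 1.030e-03 × 3600 = 3.71 mm/hr.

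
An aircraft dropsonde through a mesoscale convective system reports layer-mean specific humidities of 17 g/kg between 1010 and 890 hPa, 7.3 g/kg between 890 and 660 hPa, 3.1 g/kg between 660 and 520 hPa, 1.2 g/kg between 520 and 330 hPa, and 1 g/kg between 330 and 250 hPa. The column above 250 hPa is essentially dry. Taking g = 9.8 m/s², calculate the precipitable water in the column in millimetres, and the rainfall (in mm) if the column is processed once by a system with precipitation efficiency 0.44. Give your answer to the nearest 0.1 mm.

Precipitable water is the column-integrated vapour mass per unit area: PW = (1/g) Σ q̄ Δp, with q in kg/kg and Δp in Pa (1 kg/m² of water = 1 mm).
Layer 1010–890 hPa: Δp = 120 hPa = 12000 Pa, q̄ = 0.017 kg/kg → 0.017 × 12000 / 9.8 = 20.82 mm
Layer 890–660 hPa: Δp = 230 hPa = 23000 Pa, q̄ = 0.0073 kg/kg → 0.0073 × 23000 / 9.8 = 17.13 mm
Layer 660–520 hPa: Δp = 140 hPa = 14000 Pa, q̄ = 0.0031 kg/kg → 0.0031 × 14000 / 9.8 = 4.43 mm
Layer 520–330 hPa: Δp = 190 hPa = 19000 Pa, q̄ = 0.0012 kg/kg → 0.0012 × 19000 / 9.8 = 2.33 mm
Layer 330–250 hPa: Δp = 80 hPa = 8000 Pa, q̄ = 0.001 kg/kg → 0.001 × 8000 / 9.8 = 0.82 mm
PW = 20.82 + 17.13 + 4.43 + 2.33 + 0.82 = 45.53 ≈ 45.5 mm.
Rainfall = ε × PW = 0.44 × 45.5 = 20.0 mm.

PW ≈ 45.5 mm; rainfall ≈ 20.0 mm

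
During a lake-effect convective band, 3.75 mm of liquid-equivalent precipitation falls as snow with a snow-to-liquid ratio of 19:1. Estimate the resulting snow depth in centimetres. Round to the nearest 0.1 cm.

Snow depth = liquid × ratio = 3.75 mm × 19 = 71.25 mm = 7.1 cm.

snow depth ≈ 7.1 cm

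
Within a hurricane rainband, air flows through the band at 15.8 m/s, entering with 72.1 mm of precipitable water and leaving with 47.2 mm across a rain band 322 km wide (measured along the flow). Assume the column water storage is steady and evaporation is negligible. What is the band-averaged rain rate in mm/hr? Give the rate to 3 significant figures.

Column moisture flux per unit crosswind length is F = V × PW.
Inflow: F_in = 15.8 × 72.1 = 1139.18 mm·m/s
Outflow: F_out = 15.8 × 47.2 = 745.76 mm·m/s
Steady-state rate R = (F_in − F_out)/L = (1139.18 − 745.76) / 322000 m = 1.222e-03 mm/s.
R = 1.222e-03 × 3600 = 4.40 mm/hr.

R ≈ 4.40 mm/hr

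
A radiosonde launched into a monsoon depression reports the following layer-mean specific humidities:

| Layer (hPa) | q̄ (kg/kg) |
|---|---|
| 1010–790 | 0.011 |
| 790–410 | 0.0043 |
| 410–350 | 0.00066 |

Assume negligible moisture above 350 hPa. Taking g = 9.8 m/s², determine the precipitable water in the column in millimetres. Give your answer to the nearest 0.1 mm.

PW ≈ 41.8 mm

Precipitable water is the column-integrated vapour mass per unit area: PW = (1/g) Σ q̄ Δp, with q in kg/kg and Δp in Pa (1 kg/m² of water = 1 mm).
Layer 1010–790 hPa: Δp = 220 hPa = 22000 Pa, q̄ = 0.011 kg/kg → 0.011 × 22000 / 9.8 = 24.69 mm
Layer 790–410 hPa: Δp = 380 hPa = 38000 Pa, q̄ = 0.0043 kg/kg → 0.0043 × 38000 / 9.8 = 16.67 mm
Layer 410–350 hPa: Δp = 60 hPa = 6000 Pa, q̄ = 0.00066 kg/kg → 0.00066 × 6000 / 9.8 = 0.40 mm
PW = 24.69 + 16.67 + 0.40 = 41.76 ≈ 41.8 mm.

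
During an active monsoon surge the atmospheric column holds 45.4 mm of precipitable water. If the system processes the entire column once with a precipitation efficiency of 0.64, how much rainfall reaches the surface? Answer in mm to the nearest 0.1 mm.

Rainfall = ε × PW = 0.64 × 45.4 = 29.1 mm.

rainfall ≈ 29.1 mm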